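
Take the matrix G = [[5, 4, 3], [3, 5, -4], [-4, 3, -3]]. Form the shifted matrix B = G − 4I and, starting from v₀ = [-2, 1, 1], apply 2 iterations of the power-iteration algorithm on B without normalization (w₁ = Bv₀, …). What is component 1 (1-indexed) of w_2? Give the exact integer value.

B = G − 4I has rows (1, 4, 3); (3, 1, -4); (-4, 3, -7)
w1 = Bv₀ = (1·(-2) + 4·1 + 3·1; 3·(-2) + 1·1 + (-4)·1; (-4)·(-2) + 3·1 + (-7)·1) = (5, -9, 4)
w2 = Bw1 = (1·5 + 4·(-9) + 3·4; 3·5 + 1·(-9) + (-4)·4; (-4)·5 + 3·(-9) + (-7)·4) = (-19, -10, -75)
Requested component of w2: -19

-19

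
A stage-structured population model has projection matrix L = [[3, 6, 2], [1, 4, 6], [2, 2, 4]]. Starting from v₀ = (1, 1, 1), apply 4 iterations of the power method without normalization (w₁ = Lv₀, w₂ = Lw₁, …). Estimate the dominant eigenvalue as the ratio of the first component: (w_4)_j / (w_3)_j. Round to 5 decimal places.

9.61704

w1 = Lv₀ = (11, 11, 8)
w2 = Lw1 = (115, 103, 76)
w3 = Lw2 = (1115, 983, 740)
w4 = Lw3 = (10723, 9487, 7156)
Ratio at component: 10723 / 1115 = 9.61704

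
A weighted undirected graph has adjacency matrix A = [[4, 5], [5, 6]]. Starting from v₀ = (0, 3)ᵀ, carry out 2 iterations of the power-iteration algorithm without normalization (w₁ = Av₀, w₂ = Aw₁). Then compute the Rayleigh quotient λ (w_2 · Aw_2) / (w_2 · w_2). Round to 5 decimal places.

w1 = Av₀ = (15, 18)
w2 = Aw1 = (150, 183)
Aw2 = (1515, 1848)
w2·Aw2 = 150·1515 + 183·1848 = 565434; w2·w2 = 150·150 + 183·183 = 55989
λ ≈ 565434/55989 = 10.09902

λ ≈ 10.09902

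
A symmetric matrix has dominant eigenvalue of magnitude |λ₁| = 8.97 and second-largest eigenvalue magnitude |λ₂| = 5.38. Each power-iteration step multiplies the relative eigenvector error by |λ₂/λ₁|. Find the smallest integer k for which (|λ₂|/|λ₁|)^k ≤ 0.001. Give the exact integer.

|λ₂/λ₁| = 5.38/8.97 = 0.59978
Need k ≥ ln(0.001) / ln(0.59978) = -6.9078 / -0.5112 ≈ 13.513
Smallest integer k satisfying the bound: 14

14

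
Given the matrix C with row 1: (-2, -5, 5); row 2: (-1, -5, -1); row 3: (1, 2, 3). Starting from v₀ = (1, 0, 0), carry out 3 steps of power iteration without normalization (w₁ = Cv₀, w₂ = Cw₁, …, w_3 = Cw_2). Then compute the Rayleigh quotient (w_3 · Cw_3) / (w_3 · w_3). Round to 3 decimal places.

w1 = Cv₀ = (-2, -1, 1)
w2 = Cw1 = (14, 6, -1)
w3 = Cw2 = (-63, -43, 23)
Cw3 = (456, 255, -80)
w3·Cw3 = (-63)·456 + (-43)·255 + 23·(-80) = -41533; w3·w3 = (-63)·(-63) + (-43)·(-43) + 23·23 = 6347
λ ≈ -41533/6347 = -6.544

λ ≈ -6.544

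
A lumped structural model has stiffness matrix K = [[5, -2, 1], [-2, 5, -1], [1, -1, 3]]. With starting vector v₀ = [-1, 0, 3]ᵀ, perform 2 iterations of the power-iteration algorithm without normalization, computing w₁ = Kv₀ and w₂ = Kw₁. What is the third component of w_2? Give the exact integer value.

w1 = Kv₀ = (-2, -1, 8)
w2 = Kw1 = (0, -9, 23)
The requested component of w2 is 23.

23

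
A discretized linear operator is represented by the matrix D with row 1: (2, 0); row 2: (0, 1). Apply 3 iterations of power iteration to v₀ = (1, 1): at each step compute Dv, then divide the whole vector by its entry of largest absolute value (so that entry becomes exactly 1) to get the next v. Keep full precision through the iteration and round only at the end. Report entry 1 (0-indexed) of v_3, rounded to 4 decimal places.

Dv0 = (2.00000, 1.00000); divide by 2.00000 → v1 = (1.00000, 0.50000)
Dv1 = (2.00000, 0.50000); divide by 2.00000 → v2 = (1.00000, 0.25000)
Dv2 = (2.00000, 0.25000); divide by 2.00000 → v3 = (1.00000, 0.12500)
Requested entry of v3: 1/8 = 0.1250

0.1250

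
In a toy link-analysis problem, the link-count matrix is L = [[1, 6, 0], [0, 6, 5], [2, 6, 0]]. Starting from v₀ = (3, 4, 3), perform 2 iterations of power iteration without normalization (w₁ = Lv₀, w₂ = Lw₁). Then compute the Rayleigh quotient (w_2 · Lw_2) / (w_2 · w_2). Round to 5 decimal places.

9.78507

w1 = Lv₀ = (1·3 + 6·4 + 0·3; 0·3 + 6·4 + 5·3; 2·3 + 6·4 + 0·3) = (27, 39, 30)
w2 = Lw1 = (1·27 + 6·39 + 0·30; 0·27 + 6·39 + 5·30; 2·27 + 6·39 + 0·30) = (261, 384, 288)
Lw2 = (2565, 3744, 2826)
w2·Lw2 = 261·2565 + 384·3744 + 288·2826 = 2921049; w2·w2 = 261·261 + 384·384 + 288·288 = 298521
λ ≈ 2921049/298521 = 9.78507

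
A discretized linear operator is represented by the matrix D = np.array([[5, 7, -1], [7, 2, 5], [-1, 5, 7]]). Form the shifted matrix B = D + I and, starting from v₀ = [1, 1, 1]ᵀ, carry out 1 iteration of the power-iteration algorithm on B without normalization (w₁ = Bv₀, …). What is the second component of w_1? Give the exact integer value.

B = D + I has rows (6, 7, -1); (7, 3, 5); (-1, 5, 8)
w1 = Bv₀ = (6·1 + 7·1 + (-1)·1; 7·1 + 3·1 + 5·1; (-1)·1 + 5·1 + 8·1) = (12, 15, 12)
Requested component of w1: 15

15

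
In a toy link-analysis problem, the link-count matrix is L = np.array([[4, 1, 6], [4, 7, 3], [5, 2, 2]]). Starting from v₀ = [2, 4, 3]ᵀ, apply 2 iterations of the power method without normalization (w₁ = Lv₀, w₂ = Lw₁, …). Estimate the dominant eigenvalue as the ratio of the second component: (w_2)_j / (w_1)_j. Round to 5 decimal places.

11.26667

w1 = Lv₀ = (30, 45, 24)
w2 = Lw1 = (309, 507, 288)
Ratio at component: 507 / 45 = 11.26667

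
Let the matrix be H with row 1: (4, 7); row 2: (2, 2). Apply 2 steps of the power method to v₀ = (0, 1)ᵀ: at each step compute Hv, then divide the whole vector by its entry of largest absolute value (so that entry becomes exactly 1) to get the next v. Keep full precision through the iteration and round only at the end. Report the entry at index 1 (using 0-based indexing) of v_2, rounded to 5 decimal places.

0.42857

Hv0 = (7.000000, 2.000000); divide by 7.000000 → v1 = (1.000000, 0.285714)
Hv1 = (6.000000, 2.571429); divide by 6.000000 → v2 = (1.000000, 0.428571)
Requested entry of v2: 18/42 = 0.42857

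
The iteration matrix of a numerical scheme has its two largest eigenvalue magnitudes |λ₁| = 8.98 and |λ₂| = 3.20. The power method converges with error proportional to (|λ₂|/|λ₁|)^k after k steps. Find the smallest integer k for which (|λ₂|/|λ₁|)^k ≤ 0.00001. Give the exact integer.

|λ₂/λ₁| = 3.20/8.98 = 0.35635
Need k ≥ ln(0.00001) / ln(0.35635) = -11.5129 / -1.0318 ≈ 11.158
Smallest integer k satisfying the bound: 12

12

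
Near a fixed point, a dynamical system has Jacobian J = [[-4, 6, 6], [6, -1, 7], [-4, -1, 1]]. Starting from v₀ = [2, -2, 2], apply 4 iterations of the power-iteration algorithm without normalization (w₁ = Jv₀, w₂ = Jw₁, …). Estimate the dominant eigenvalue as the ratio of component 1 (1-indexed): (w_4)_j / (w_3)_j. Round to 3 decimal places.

λ ≈ -6.530

w1 = Jv₀ = ((-4)·2 + 6·(-2) + 6·2; 6·2 + (-1)·(-2) + 7·2; (-4)·2 + (-1)·(-2) + 1·2) = (-8, 28, -4)
w2 = Jw1 = ((-4)·(-8) + 6·28 + 6·(-4); 6·(-8) + (-1)·28 + 7·(-4); (-4)·(-8) + (-1)·28 + 1·(-4)) = (176, -104, 0)
w3 = Jw2 = (-1328, 1160, -600)
w4 = Jw3 = (8672, -13328, 3552)
Ratio at component: 8672 / -1328 = -6.530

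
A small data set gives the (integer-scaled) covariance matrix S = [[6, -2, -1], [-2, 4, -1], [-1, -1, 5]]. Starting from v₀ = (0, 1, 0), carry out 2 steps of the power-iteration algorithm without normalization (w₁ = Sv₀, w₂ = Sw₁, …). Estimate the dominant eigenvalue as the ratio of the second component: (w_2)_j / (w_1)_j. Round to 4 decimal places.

λ ≈ 5.2500

w1 = Sv₀ = (6·0 + (-2)·1 + (-1)·0; (-2)·0 + 4·1 + (-1)·0; (-1)·0 + (-1)·1 + 5·0) = (-2, 4, -1)
w2 = Sw1 = (6·(-2) + (-2)·4 + (-1)·(-1); (-2)·(-2) + 4·4 + (-1)·(-1); (-1)·(-2) + (-1)·4 + 5·(-1)) = (-19, 21, -7)
Ratio at component: 21 / 4 = 5.2500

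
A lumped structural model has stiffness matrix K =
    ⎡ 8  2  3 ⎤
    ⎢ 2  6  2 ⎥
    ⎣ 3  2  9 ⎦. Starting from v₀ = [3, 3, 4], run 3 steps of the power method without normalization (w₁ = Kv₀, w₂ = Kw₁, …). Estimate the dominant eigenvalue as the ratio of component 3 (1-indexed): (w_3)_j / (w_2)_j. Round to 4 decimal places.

12.7211

w1 = Kv₀ = (42, 32, 51)
w2 = Kw1 = (553, 378, 649)
w3 = Kw2 = (7127, 4672, 8256)
Ratio at component: 8256 / 649 = 12.7211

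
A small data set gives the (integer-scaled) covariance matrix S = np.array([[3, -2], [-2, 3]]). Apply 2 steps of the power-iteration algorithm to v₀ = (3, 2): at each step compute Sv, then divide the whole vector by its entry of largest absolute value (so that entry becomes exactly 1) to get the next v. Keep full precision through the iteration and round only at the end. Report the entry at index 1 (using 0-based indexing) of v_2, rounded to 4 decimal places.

Sv0 = (5.00000, 0.00000); divide by 5.00000 → v1 = (1.00000, 0.00000)
Sv1 = (3.00000, -2.00000); divide by 3.00000 → v2 = (1.00000, -0.66667)
Requested entry of v2: -10/15 = -0.6667

-0.6667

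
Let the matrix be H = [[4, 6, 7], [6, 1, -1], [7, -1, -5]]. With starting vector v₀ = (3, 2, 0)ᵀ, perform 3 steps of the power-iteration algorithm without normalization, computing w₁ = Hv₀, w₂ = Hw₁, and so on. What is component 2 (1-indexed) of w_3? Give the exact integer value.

2186

w1 = Hv₀ = (24, 20, 19)
w2 = Hw1 = (349, 145, 53)
w3 = Hw2 = (2637, 2186, 2033)
The requested component of w3 is 2186.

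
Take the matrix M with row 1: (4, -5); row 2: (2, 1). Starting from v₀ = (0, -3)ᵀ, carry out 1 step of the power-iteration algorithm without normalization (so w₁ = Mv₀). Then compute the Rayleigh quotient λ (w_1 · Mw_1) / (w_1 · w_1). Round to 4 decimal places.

w1 = Mv₀ = (15, -3)
Mw1 = (75, 27)
w1·Mw1 = 15·75 + (-3)·27 = 1044; w1·w1 = 15·15 + (-3)·(-3) = 234
λ ≈ 1044/234 = 4.4615

λ ≈ 4.4615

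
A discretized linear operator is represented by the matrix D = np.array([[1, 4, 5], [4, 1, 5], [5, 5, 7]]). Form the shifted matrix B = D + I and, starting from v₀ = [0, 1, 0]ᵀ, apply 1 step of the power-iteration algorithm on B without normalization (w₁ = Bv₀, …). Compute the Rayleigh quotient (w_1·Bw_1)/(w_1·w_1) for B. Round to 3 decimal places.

B = D + I has rows (2, 4, 5); (4, 2, 5); (5, 5, 8)
w1 = Bv₀ = (2·0 + 4·1 + 5·0; 4·0 + 2·1 + 5·0; 5·0 + 5·1 + 8·0) = (4, 2, 5)
Bw1 = (41, 45, 70)
w1·Bw1 = 604; w1·w1 = 45; μ ≈ 604/45 = 13.422

μ ≈ 13.422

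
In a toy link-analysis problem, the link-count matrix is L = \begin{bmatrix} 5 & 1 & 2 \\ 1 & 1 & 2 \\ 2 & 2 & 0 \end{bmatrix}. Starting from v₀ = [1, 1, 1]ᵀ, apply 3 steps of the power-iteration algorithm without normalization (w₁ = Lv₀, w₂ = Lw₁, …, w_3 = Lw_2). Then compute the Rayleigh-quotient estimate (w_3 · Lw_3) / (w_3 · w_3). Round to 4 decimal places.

w1 = Lv₀ = (5·1 + 1·1 + 2·1; 1·1 + 1·1 + 2·1; 2·1 + 2·1 + 0·1) = (8, 4, 4)
w2 = Lw1 = (5·8 + 1·4 + 2·4; 1·8 + 1·4 + 2·4; 2·8 + 2·4 + 0·4) = (52, 20, 24)
w3 = Lw2 = (328, 120, 144)
Lw3 = (2048, 736, 896)
w3·Lw3 = 328·2048 + 120·736 + 144·896 = 889088; w3·w3 = 328·328 + 120·120 + 144·144 = 142720
λ ≈ 889088/142720 = 6.2296

6.2296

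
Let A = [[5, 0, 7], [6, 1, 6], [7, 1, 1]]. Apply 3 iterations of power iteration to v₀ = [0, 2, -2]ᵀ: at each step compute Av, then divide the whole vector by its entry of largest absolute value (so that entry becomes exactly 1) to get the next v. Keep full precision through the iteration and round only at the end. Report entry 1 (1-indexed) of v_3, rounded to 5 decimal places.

0.95181

Av0 = (-14.000000, -10.000000, 0.000000); divide by -14.000000 → v1 = (1.000000, 0.714286, 0.000000)
Av1 = (5.000000, 6.714286, 7.714286); divide by 7.714286 → v2 = (0.648148, 0.870370, 1.000000)
Av2 = (10.240741, 10.759259, 6.407407); divide by 10.759259 → v3 = (0.951807, 1.000000, 0.595525)
Requested entry of v3: -1106/-1162 = 0.95181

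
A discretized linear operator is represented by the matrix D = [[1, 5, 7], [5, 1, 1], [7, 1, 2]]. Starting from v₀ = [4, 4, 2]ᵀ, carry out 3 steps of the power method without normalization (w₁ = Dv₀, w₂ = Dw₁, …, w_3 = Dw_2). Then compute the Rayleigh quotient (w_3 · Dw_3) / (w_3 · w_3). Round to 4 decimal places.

w1 = Dv₀ = (1·4 + 5·4 + 7·2; 5·4 + 1·4 + 1·2; 7·4 + 1·4 + 2·2) = (38, 26, 36)
w2 = Dw1 = (1·38 + 5·26 + 7·36; 5·38 + 1·26 + 1·36; 7·38 + 1·26 + 2·36) = (420, 252, 364)
w3 = Dw2 = (4228, 2716, 3920)
Dw3 = (45248, 27776, 40152)
w3·Dw3 = 4228·45248 + 2716·27776 + 3920·40152 = 424144000; w3·w3 = 4228·4228 + 2716·2716 + 3920·3920 = 40619040
λ ≈ 424144000/40619040 = 10.4420

λ ≈ 10.4420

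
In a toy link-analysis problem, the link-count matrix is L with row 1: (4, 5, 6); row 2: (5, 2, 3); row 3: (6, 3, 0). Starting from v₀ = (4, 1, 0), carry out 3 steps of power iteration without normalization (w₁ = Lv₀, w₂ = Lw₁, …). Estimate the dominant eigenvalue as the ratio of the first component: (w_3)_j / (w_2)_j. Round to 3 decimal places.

10.466

w1 = Lv₀ = (4·4 + 5·1 + 6·0; 5·4 + 2·1 + 3·0; 6·4 + 3·1 + 0·0) = (21, 22, 27)
w2 = Lw1 = (4·21 + 5·22 + 6·27; 5·21 + 2·22 + 3·27; 6·21 + 3·22 + 0·27) = (356, 230, 192)
w3 = Lw2 = (3726, 2816, 2826)
Ratio at component: 3726 / 356 = 10.466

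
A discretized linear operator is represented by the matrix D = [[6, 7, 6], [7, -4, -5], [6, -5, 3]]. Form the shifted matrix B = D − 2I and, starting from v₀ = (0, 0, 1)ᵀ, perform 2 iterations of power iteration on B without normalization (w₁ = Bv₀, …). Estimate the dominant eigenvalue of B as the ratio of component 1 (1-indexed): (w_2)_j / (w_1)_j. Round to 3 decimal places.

μ ≈ -0.833

B = D − 2I has rows (4, 7, 6); (7, -6, -5); (6, -5, 1)
w1 = Bv₀ = (6, -5, 1)
w2 = Bw1 = (-5, 67, 62)
Ratio: -5/6 = -0.833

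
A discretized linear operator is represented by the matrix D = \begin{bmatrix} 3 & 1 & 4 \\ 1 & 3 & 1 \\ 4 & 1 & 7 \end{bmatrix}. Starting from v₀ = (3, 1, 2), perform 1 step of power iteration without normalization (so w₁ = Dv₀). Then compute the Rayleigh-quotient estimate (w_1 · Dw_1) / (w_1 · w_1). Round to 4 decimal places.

λ ≈ 9.7359

w1 = Dv₀ = (18, 8, 27)
Dw1 = (170, 69, 269)
w1·Dw1 = 18·170 + 8·69 + 27·269 = 10875; w1·w1 = 18·18 + 8·8 + 27·27 = 1117
λ ≈ 10875/1117 = 9.7359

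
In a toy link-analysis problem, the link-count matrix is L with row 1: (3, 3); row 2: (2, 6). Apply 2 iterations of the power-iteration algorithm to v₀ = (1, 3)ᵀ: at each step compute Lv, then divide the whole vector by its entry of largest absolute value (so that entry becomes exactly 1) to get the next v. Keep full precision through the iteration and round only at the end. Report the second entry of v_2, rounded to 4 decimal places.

1.0000

Lv0 = (12.00000, 20.00000); divide by 20.00000 → v1 = (0.60000, 1.00000)
Lv1 = (4.80000, 7.20000); divide by 7.20000 → v2 = (0.66667, 1.00000)
Requested entry of v2: 144/144 = 1.0000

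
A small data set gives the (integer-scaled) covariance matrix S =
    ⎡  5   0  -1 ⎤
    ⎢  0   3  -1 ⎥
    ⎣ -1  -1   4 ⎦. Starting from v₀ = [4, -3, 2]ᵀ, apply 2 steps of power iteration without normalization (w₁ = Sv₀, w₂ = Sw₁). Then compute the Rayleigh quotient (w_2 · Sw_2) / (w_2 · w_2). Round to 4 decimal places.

w1 = Sv₀ = (18, -11, 7)
w2 = Sw1 = (83, -40, 21)
Sw2 = (394, -141, 41)
w2·Sw2 = 83·394 + (-40)·(-141) + 21·41 = 39203; w2·w2 = 83·83 + (-40)·(-40) + 21·21 = 8930
λ ≈ 39203/8930 = 4.3900

λ ≈ 4.3900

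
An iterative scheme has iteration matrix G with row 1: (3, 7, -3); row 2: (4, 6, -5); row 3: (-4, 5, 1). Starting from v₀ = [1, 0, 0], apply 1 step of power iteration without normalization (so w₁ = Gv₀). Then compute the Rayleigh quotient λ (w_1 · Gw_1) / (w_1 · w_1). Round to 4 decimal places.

8.6585

w1 = Gv₀ = (3·1 + 7·0 + (-3)·0; 4·1 + 6·0 + (-5)·0; (-4)·1 + 5·0 + 1·0) = (3, 4, -4)
Gw1 = (49, 56, 4)
w1·Gw1 = 3·49 + 4·56 + (-4)·4 = 355; w1·w1 = 3·3 + 4·4 + (-4)·(-4) = 41
λ ≈ 355/41 = 8.6585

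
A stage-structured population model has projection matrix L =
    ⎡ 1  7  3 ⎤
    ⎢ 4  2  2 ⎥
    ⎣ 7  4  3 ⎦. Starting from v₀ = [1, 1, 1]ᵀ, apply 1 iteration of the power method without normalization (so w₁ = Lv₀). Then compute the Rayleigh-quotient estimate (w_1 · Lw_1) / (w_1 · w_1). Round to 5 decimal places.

w1 = Lv₀ = (11, 8, 14)
Lw1 = (109, 88, 151)
w1·Lw1 = 11·109 + 8·88 + 14·151 = 4017; w1·w1 = 11·11 + 8·8 + 14·14 = 381
λ ≈ 4017/381 = 10.54331

λ ≈ 10.54331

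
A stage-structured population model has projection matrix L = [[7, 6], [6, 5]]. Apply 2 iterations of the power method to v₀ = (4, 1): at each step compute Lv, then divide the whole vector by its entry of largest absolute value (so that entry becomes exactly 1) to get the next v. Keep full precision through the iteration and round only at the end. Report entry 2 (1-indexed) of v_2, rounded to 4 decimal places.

0.8471

Lv0 = (34.00000, 29.00000); divide by 34.00000 → v1 = (1.00000, 0.85294)
Lv1 = (12.11765, 10.26471); divide by 12.11765 → v2 = (1.00000, 0.84709)
Requested entry of v2: 349/412 = 0.8471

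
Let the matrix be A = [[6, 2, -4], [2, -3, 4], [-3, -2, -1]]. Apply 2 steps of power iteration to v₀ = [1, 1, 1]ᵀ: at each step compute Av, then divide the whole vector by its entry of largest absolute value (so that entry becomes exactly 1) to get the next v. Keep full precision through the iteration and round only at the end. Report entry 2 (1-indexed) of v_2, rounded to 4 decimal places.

Av0 = (4.00000, 3.00000, -6.00000); divide by -6.00000 → v1 = (-0.66667, -0.50000, 1.00000)
Av1 = (-9.00000, 4.16667, 2.00000); divide by -9.00000 → v2 = (1.00000, -0.46296, -0.22222)
Requested entry of v2: -25/54 = -0.4630

-0.4630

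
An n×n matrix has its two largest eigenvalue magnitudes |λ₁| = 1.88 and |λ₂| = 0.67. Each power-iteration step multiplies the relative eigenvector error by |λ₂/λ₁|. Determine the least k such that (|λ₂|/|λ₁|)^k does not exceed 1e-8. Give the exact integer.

|λ₂/λ₁| = 0.67/1.88 = 0.35638
Need k ≥ ln(1e-8) / ln(0.35638) = -18.4207 / -1.0317 ≈ 17.854
Smallest integer k satisfying the bound: 18

18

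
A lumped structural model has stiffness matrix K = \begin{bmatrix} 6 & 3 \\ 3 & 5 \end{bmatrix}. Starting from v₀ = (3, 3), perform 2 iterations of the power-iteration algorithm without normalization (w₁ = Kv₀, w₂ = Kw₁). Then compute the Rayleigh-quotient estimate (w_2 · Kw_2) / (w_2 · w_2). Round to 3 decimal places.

8.541

w1 = Kv₀ = (27, 24)
w2 = Kw1 = (234, 201)
Kw2 = (2007, 1707)
w2·Kw2 = 234·2007 + 201·1707 = 812745; w2·w2 = 234·234 + 201·201 = 95157
λ ≈ 812745/95157 = 8.541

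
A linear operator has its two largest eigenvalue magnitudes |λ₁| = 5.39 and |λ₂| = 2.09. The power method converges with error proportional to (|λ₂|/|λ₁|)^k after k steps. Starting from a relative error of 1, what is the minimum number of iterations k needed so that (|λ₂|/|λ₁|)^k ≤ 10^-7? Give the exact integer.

|λ₂/λ₁| = 2.09/5.39 = 0.38776
Need k ≥ ln(10^-7) / ln(0.38776) = -16.1181 / -0.9474 ≈ 17.013
Smallest integer k satisfying the bound: 18

18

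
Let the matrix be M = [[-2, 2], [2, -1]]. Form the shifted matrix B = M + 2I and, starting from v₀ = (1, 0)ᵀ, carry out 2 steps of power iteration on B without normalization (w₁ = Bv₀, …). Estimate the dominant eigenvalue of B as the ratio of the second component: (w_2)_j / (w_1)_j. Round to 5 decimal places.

B = M + 2I has rows (0, 2); (2, 1)
w1 = Bv₀ = (0·1 + 2·0; 2·1 + 1·0) = (0, 2)
w2 = Bw1 = (0·0 + 2·2; 2·0 + 1·2) = (4, 2)
Ratio: 2/2 = 1.00000

μ ≈ 1.00000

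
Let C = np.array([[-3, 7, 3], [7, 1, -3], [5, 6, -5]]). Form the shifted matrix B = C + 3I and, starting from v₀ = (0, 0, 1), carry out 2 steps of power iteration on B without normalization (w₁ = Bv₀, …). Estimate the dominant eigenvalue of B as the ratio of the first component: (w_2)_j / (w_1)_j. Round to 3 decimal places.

μ ≈ -9.000

B = C + 3I has rows (0, 7, 3); (7, 4, -3); (5, 6, -2)
w1 = Bv₀ = (0·0 + 7·0 + 3·1; 7·0 + 4·0 + (-3)·1; 5·0 + 6·0 + (-2)·1) = (3, -3, -2)
w2 = Bw1 = (0·3 + 7·(-3) + 3·(-2); 7·3 + 4·(-3) + (-3)·(-2); 5·3 + 6·(-3) + (-2)·(-2)) = (-27, 15, 1)
Ratio: -27/3 = -9.000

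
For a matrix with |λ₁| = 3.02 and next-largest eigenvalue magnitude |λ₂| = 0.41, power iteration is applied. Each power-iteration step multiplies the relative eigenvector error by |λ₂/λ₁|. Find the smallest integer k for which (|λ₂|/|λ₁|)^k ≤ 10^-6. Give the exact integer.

7

|λ₂/λ₁| = 0.41/3.02 = 0.13576
Need k ≥ ln(10^-6) / ln(0.13576) = -13.8155 / -1.9969 ≈ 6.919
Smallest integer k satisfying the bound: 7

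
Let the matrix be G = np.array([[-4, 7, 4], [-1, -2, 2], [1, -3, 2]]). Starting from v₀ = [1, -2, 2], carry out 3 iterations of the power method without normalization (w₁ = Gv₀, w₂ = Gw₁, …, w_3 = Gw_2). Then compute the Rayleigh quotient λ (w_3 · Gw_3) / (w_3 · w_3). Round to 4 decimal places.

λ ≈ -2.0142

w1 = Gv₀ = (-10, 7, 11)
w2 = Gw1 = (133, 18, -9)
w3 = Gw2 = (-442, -187, 61)
Gw3 = (703, 938, 241)
w3·Gw3 = (-442)·703 + (-187)·938 + 61·241 = -471431; w3·w3 = (-442)·(-442) + (-187)·(-187) + 61·61 = 234054
λ ≈ -471431/234054 = -2.0142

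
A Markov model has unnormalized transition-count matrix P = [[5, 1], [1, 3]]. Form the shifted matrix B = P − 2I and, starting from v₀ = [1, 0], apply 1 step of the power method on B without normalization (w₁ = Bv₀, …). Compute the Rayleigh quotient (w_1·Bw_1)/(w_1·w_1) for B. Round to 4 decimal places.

μ ≈ 3.4000

B = P − 2I has rows (3, 1); (1, 1)
w1 = Bv₀ = (3, 1)
Bw1 = (10, 4)
w1·Bw1 = 34; w1·w1 = 10; μ ≈ 34/10 = 3.4000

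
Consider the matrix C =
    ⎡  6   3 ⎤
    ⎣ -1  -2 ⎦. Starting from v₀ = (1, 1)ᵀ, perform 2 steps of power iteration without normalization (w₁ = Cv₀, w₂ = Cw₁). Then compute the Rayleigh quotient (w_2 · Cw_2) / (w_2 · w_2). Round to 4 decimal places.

λ ≈ 5.8319

w1 = Cv₀ = (6·1 + 3·1; (-1)·1 + (-2)·1) = (9, -3)
w2 = Cw1 = (6·9 + 3·(-3); (-1)·9 + (-2)·(-3)) = (45, -3)
Cw2 = (261, -39)
w2·Cw2 = 45·261 + (-3)·(-39) = 11862; w2·w2 = 45·45 + (-3)·(-3) = 2034
λ ≈ 11862/2034 = 5.8319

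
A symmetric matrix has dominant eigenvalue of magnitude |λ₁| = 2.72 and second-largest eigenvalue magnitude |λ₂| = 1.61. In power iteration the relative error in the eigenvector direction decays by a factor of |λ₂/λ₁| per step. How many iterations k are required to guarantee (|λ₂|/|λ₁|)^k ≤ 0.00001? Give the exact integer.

|λ₂/λ₁| = 1.61/2.72 = 0.59191
Need k ≥ ln(0.00001) / ln(0.59191) = -11.5129 / -0.5244 ≈ 21.955
Smallest integer k satisfying the bound: 22

22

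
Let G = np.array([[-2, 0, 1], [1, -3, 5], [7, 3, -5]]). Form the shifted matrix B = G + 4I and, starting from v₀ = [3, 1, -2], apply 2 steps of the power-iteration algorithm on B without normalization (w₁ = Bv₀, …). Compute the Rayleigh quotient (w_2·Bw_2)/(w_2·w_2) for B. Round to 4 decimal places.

B = G + 4I has rows (2, 0, 1); (1, 1, 5); (7, 3, -1)
w1 = Bv₀ = (2·3 + 0·1 + 1·(-2); 1·3 + 1·1 + 5·(-2); 7·3 + 3·1 + (-1)·(-2)) = (4, -6, 26)
w2 = Bw1 = (2·4 + 0·(-6) + 1·26; 1·4 + 1·(-6) + 5·26; 7·4 + 3·(-6) + (-1)·26) = (34, 128, -16)
Bw2 = (52, 82, 638)
w2·Bw2 = 2056; w2·w2 = 17796; μ ≈ 2056/17796 = 0.1155

0.1155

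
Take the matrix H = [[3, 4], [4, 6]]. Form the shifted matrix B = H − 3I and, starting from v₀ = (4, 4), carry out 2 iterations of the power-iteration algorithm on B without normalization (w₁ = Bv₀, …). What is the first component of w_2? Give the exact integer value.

112

B = H − 3I has rows (0, 4); (4, 3)
w1 = Bv₀ = (0·4 + 4·4; 4·4 + 3·4) = (16, 28)
w2 = Bw1 = (0·16 + 4·28; 4·16 + 3·28) = (112, 148)
Requested component of w2: 112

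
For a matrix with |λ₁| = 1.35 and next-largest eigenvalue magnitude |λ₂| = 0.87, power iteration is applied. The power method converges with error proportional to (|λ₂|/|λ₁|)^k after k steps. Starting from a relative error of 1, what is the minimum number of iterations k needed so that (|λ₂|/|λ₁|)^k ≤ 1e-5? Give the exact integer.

|λ₂/λ₁| = 0.87/1.35 = 0.64444
Need k ≥ ln(1e-5) / ln(0.64444) = -11.5129 / -0.4394 ≈ 26.203
Smallest integer k satisfying the bound: 27

27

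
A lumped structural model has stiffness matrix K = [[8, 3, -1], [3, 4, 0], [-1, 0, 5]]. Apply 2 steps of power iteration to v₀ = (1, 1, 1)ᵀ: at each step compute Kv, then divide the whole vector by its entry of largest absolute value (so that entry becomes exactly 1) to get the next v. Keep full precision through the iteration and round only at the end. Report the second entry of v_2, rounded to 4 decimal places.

Kv0 = (10.00000, 7.00000, 4.00000); divide by 10.00000 → v1 = (1.00000, 0.70000, 0.40000)
Kv1 = (9.70000, 5.80000, 1.00000); divide by 9.70000 → v2 = (1.00000, 0.59794, 0.10309)
Requested entry of v2: 58/97 = 0.5979

0.5979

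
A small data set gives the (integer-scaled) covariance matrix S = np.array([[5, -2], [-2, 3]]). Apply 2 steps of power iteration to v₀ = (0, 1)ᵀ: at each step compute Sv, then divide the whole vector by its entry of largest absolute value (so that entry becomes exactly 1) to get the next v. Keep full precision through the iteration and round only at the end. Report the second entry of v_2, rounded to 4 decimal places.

Sv0 = (-2.00000, 3.00000); divide by 3.00000 → v1 = (-0.66667, 1.00000)
Sv1 = (-5.33333, 4.33333); divide by -5.33333 → v2 = (1.00000, -0.81250)
Requested entry of v2: 13/-16 = -0.8125

-0.8125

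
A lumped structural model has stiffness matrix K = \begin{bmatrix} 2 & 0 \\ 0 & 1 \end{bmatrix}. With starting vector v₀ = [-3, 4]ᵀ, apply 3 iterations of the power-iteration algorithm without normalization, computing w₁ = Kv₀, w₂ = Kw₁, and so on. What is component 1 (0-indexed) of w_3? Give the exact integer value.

4

w1 = Kv₀ = (2·(-3) + 0·4; 0·(-3) + 1·4) = (-6, 4)
w2 = Kw1 = (2·(-6) + 0·4; 0·(-6) + 1·4) = (-12, 4)
w3 = Kw2 = (-24, 4)
The requested component of w3 is 4.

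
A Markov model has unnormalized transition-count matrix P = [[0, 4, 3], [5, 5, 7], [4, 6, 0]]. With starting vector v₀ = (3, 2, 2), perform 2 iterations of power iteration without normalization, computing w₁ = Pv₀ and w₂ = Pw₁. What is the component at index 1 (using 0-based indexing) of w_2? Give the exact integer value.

w1 = Pv₀ = (0·3 + 4·2 + 3·2; 5·3 + 5·2 + 7·2; 4·3 + 6·2 + 0·2) = (14, 39, 24)
w2 = Pw1 = (0·14 + 4·39 + 3·24; 5·14 + 5·39 + 7·24; 4·14 + 6·39 + 0·24) = (228, 433, 290)
The requested component of w2 is 433.

433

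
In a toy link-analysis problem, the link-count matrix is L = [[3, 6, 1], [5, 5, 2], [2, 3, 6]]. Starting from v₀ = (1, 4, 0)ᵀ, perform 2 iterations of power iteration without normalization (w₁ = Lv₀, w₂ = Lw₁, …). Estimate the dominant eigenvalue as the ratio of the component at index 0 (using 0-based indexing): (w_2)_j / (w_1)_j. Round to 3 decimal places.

λ ≈ 9.074

w1 = Lv₀ = (3·1 + 6·4 + 1·0; 5·1 + 5·4 + 2·0; 2·1 + 3·4 + 6·0) = (27, 25, 14)
w2 = Lw1 = (3·27 + 6·25 + 1·14; 5·27 + 5·25 + 2·14; 2·27 + 3·25 + 6·14) = (245, 288, 213)
Ratio at component: 245 / 27 = 9.074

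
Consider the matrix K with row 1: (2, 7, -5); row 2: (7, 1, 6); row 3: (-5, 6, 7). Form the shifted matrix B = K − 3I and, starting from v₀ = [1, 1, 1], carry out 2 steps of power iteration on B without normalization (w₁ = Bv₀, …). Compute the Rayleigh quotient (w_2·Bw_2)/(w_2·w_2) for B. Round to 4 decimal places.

B = K − 3I has rows (-1, 7, -5); (7, -2, 6); (-5, 6, 4)
w1 = Bv₀ = (1, 11, 5)
w2 = Bw1 = (51, 15, 81)
Bw2 = (-351, 813, 159)
w2·Bw2 = 7173; w2·w2 = 9387; μ ≈ 7173/9387 = 0.7641

0.7641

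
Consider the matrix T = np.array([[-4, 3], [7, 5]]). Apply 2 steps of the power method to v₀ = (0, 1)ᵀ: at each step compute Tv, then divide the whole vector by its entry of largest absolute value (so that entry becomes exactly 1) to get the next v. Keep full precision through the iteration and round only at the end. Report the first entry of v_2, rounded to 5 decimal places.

0.06522

Tv0 = (3.000000, 5.000000); divide by 5.000000 → v1 = (0.600000, 1.000000)
Tv1 = (0.600000, 9.200000); divide by 9.200000 → v2 = (0.065217, 1.000000)
Requested entry of v2: 3/46 = 0.06522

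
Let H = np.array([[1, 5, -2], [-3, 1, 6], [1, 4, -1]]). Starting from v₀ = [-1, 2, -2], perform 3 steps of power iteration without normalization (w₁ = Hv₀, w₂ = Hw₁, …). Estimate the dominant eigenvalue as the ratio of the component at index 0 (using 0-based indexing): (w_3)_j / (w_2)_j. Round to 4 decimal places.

λ ≈ -1.2000

w1 = Hv₀ = (13, -7, 9)
w2 = Hw1 = (-40, 8, -24)
w3 = Hw2 = (48, -16, 16)
Ratio at component: 48 / -40 = -1.2000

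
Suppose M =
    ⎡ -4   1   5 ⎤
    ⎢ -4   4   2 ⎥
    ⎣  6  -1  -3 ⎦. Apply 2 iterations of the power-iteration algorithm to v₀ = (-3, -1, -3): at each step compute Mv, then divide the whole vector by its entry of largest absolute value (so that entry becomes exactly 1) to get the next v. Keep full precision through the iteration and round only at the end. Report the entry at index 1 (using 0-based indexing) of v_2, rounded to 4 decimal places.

Mv0 = (-4.00000, 2.00000, -8.00000); divide by -8.00000 → v1 = (0.50000, -0.25000, 1.00000)
Mv1 = (2.75000, -1.00000, 0.25000); divide by 2.75000 → v2 = (1.00000, -0.36364, 0.09091)
Requested entry of v2: 8/-22 = -0.3636

-0.3636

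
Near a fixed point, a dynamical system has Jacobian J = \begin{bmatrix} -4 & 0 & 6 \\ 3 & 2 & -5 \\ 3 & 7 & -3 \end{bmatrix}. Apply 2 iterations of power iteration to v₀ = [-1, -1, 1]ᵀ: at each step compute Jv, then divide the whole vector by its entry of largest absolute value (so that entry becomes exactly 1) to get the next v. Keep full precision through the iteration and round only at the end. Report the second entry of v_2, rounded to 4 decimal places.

-0.6356

Jv0 = (10.00000, -10.00000, -13.00000); divide by -13.00000 → v1 = (-0.76923, 0.76923, 1.00000)
Jv1 = (9.07692, -5.76923, 0.07692); divide by 9.07692 → v2 = (1.00000, -0.63559, 0.00847)
Requested entry of v2: 75/-118 = -0.6356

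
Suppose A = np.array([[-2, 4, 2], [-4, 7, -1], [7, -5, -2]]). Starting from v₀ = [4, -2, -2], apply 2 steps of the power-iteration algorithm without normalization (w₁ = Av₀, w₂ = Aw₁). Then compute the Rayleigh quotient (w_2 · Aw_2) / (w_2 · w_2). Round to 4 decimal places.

w1 = Av₀ = (-20, -28, 42)
w2 = Aw1 = (12, -158, -84)
Aw2 = (-824, -1070, 1042)
w2·Aw2 = 12·(-824) + (-158)·(-1070) + (-84)·1042 = 71644; w2·w2 = 12·12 + (-158)·(-158) + (-84)·(-84) = 32164
λ ≈ 71644/32164 = 2.2275

λ ≈ 2.2275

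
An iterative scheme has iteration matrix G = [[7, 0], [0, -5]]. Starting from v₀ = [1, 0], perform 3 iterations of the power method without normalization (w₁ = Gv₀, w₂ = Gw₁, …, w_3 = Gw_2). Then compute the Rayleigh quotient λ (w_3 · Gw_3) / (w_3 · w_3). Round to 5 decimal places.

w1 = Gv₀ = (7·1 + 0·0; 0·1 + (-5)·0) = (7, 0)
w2 = Gw1 = (7·7 + 0·0; 0·7 + (-5)·0) = (49, 0)
w3 = Gw2 = (343, 0)
Gw3 = (2401, 0)
w3·Gw3 = 343·2401 + 0·0 = 823543; w3·w3 = 343·343 + 0·0 = 117649
λ ≈ 823543/117649 = 7.00000

λ ≈ 7.00000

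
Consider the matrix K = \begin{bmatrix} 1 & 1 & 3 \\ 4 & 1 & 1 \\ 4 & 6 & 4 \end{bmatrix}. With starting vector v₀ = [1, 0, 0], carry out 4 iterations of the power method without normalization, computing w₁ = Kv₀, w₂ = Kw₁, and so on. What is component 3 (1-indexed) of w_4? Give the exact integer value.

2652

w1 = Kv₀ = (1·1 + 1·0 + 3·0; 4·1 + 1·0 + 1·0; 4·1 + 6·0 + 4·0) = (1, 4, 4)
w2 = Kw1 = (1·1 + 1·4 + 3·4; 4·1 + 1·4 + 1·4; 4·1 + 6·4 + 4·4) = (17, 12, 44)
w3 = Kw2 = (161, 124, 316)
w4 = Kw3 = (1233, 1084, 2652)
The requested component of w4 is 2652.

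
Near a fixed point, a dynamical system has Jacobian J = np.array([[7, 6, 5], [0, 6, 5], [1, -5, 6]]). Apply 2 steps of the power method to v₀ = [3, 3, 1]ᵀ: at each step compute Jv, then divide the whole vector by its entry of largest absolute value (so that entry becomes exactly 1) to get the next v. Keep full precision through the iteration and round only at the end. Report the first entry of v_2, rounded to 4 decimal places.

1.0000

Jv0 = (44.00000, 23.00000, -6.00000); divide by 44.00000 → v1 = (1.00000, 0.52273, -0.13636)
Jv1 = (9.45455, 2.45455, -2.43182); divide by 9.45455 → v2 = (1.00000, 0.25962, -0.25721)
Requested entry of v2: 416/416 = 1.0000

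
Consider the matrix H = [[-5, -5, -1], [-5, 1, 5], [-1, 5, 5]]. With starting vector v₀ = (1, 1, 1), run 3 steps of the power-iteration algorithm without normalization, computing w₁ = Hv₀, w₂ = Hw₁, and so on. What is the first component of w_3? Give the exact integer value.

-771

w1 = Hv₀ = ((-5)·1 + (-5)·1 + (-1)·1; (-5)·1 + 1·1 + 5·1; (-1)·1 + 5·1 + 5·1) = (-11, 1, 9)
w2 = Hw1 = ((-5)·(-11) + (-5)·1 + (-1)·9; (-5)·(-11) + 1·1 + 5·9; (-1)·(-11) + 5·1 + 5·9) = (41, 101, 61)
w3 = Hw2 = (-771, 201, 769)
The requested component of w3 is -771.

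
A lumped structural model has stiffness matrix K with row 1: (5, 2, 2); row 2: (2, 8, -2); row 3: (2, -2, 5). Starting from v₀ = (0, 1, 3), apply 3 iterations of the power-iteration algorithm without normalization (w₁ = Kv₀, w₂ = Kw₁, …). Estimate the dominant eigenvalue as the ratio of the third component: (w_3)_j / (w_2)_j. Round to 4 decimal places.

w1 = Kv₀ = (8, 2, 13)
w2 = Kw1 = (70, 6, 77)
w3 = Kw2 = (516, 34, 513)
Ratio at component: 513 / 77 = 6.6623

λ ≈ 6.6623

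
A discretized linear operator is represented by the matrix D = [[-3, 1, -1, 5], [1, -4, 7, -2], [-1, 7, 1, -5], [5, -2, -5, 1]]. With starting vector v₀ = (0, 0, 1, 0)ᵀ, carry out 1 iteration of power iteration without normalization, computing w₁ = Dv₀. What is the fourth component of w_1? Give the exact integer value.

-5

w1 = Dv₀ = ((-3)·0 + 1·0 + (-1)·1 + 5·0; 1·0 + (-4)·0 + 7·1 + (-2)·0; (-1)·0 + 7·0 + 1·1 + (-5)·0; 5·0 + (-2)·0 + (-5)·1 + 1·0) = (-1, 7, 1, -5)
The requested component of w1 is -5.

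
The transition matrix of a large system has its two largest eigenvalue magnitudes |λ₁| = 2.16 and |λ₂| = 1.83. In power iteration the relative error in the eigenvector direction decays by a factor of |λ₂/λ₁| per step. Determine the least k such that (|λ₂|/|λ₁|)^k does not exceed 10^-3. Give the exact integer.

42

|λ₂/λ₁| = 1.83/2.16 = 0.84722
Need k ≥ ln(10^-3) / ln(0.84722) = -6.9078 / -0.1658 ≈ 41.665
Smallest integer k satisfying the bound: 42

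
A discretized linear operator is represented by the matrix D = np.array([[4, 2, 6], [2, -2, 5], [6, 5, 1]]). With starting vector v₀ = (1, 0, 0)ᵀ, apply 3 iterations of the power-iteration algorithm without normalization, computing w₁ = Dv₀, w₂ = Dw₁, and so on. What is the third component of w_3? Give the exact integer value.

546

w1 = Dv₀ = (4, 2, 6)
w2 = Dw1 = (56, 34, 40)
w3 = Dw2 = (532, 244, 546)
The requested component of w3 is 546.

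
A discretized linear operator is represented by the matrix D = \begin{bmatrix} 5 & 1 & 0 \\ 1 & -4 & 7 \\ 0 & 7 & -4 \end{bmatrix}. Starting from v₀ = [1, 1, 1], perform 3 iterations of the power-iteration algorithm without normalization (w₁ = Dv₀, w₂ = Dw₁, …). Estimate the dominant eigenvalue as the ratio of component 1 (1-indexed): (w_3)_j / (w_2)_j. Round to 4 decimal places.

w1 = Dv₀ = (6, 4, 3)
w2 = Dw1 = (34, 11, 16)
w3 = Dw2 = (181, 102, 13)
Ratio at component: 181 / 34 = 5.3235

λ ≈ 5.3235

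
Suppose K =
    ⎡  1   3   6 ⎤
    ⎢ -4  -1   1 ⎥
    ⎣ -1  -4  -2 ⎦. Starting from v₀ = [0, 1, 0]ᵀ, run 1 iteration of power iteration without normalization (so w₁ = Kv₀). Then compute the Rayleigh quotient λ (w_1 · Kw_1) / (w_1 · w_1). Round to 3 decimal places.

w1 = Kv₀ = (1·0 + 3·1 + 6·0; (-4)·0 + (-1)·1 + 1·0; (-1)·0 + (-4)·1 + (-2)·0) = (3, -1, -4)
Kw1 = (-24, -15, 9)
w1·Kw1 = 3·(-24) + (-1)·(-15) + (-4)·9 = -93; w1·w1 = 3·3 + (-1)·(-1) + (-4)·(-4) = 26
λ ≈ -93/26 = -3.577

λ ≈ -3.577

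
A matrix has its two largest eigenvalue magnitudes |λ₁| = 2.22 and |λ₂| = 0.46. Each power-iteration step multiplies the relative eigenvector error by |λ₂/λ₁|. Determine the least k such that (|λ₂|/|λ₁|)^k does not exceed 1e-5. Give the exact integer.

8

|λ₂/λ₁| = 0.46/2.22 = 0.20721
Need k ≥ ln(1e-5) / ln(0.20721) = -11.5129 / -1.5740 ≈ 7.314
Smallest integer k satisfying the bound: 8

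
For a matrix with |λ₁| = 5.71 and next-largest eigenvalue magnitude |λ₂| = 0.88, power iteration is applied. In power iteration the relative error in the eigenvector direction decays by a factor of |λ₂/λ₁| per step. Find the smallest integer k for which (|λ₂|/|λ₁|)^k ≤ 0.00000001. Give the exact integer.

10

|λ₂/λ₁| = 0.88/5.71 = 0.15412
Need k ≥ ln(0.00000001) / ln(0.15412) = -18.4207 / -1.8701 ≈ 9.850
Smallest integer k satisfying the bound: 10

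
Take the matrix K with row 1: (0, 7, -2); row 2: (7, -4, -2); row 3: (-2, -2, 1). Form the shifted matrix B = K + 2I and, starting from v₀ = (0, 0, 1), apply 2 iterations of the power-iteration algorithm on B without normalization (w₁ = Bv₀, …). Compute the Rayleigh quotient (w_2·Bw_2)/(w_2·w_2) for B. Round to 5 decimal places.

μ ≈ 8.56646

B = K + 2I has rows (2, 7, -2); (7, -2, -2); (-2, -2, 3)
w1 = Bv₀ = (2·0 + 7·0 + (-2)·1; 7·0 + (-2)·0 + (-2)·1; (-2)·0 + (-2)·0 + 3·1) = (-2, -2, 3)
w2 = Bw1 = (2·(-2) + 7·(-2) + (-2)·3; 7·(-2) + (-2)·(-2) + (-2)·3; (-2)·(-2) + (-2)·(-2) + 3·3) = (-24, -16, 17)
Bw2 = (-194, -170, 131)
w2·Bw2 = 9603; w2·w2 = 1121; μ ≈ 9603/1121 = 8.56646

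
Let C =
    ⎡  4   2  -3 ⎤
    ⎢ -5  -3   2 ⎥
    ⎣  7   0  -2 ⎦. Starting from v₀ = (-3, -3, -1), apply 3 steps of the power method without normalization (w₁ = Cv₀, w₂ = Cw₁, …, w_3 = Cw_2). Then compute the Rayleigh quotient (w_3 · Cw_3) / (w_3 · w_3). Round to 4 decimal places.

w1 = Cv₀ = (4·(-3) + 2·(-3) + (-3)·(-1); (-5)·(-3) + (-3)·(-3) + 2·(-1); 7·(-3) + 0·(-3) + (-2)·(-1)) = (-15, 22, -19)
w2 = Cw1 = (4·(-15) + 2·22 + (-3)·(-19); (-5)·(-15) + (-3)·22 + 2·(-19); 7·(-15) + 0·22 + (-2)·(-19)) = (41, -29, -67)
w3 = Cw2 = (307, -252, 421)
Cw3 = (-539, 63, 1307)
w3·Cw3 = 307·(-539) + (-252)·63 + 421·1307 = 368898; w3·w3 = 307·307 + (-252)·(-252) + 421·421 = 334994
λ ≈ 368898/334994 = 1.1012

1.1012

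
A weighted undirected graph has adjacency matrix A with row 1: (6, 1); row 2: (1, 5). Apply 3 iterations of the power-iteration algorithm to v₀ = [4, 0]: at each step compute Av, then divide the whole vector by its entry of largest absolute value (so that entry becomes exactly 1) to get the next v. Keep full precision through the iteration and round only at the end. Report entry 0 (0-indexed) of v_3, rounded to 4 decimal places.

Av0 = (24.00000, 4.00000); divide by 24.00000 → v1 = (1.00000, 0.16667)
Av1 = (6.16667, 1.83333); divide by 6.16667 → v2 = (1.00000, 0.29730)
Av2 = (6.29730, 2.48649); divide by 6.29730 → v3 = (1.00000, 0.39485)
Requested entry of v3: 932/932 = 1.0000

1.0000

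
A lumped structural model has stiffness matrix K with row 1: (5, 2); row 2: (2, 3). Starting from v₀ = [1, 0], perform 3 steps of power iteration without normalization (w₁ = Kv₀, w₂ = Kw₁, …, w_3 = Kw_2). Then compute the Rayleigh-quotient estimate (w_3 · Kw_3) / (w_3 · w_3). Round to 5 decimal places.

6.23519

w1 = Kv₀ = (5·1 + 2·0; 2·1 + 3·0) = (5, 2)
w2 = Kw1 = (5·5 + 2·2; 2·5 + 3·2) = (29, 16)
w3 = Kw2 = (177, 106)
Kw3 = (1097, 672)
w3·Kw3 = 177·1097 + 106·672 = 265401; w3·w3 = 177·177 + 106·106 = 42565
λ ≈ 265401/42565 = 6.23519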